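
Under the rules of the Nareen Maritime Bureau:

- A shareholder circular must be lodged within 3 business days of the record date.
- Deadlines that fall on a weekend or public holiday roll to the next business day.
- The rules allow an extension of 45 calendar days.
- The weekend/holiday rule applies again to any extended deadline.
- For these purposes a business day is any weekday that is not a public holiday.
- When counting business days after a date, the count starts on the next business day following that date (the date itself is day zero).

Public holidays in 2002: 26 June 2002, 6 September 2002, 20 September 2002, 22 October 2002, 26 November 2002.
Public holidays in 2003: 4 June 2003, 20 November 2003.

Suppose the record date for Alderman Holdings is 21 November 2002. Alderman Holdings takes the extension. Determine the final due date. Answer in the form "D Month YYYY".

13 January 2003

3 business days after 21 November 2002, excluding weekends and holidays, is 27 November 2002.
Since 27 November 2002 is a Wednesday and not a holiday, the date is unchanged.
Add the 45 calendar-day extension to 27 November 2002: 11 January 2003.
11 January 2003 falls on a Saturday. Rolling to the next business day gives 13 January 2003, a Monday.
So the filing is due 13 January 2003.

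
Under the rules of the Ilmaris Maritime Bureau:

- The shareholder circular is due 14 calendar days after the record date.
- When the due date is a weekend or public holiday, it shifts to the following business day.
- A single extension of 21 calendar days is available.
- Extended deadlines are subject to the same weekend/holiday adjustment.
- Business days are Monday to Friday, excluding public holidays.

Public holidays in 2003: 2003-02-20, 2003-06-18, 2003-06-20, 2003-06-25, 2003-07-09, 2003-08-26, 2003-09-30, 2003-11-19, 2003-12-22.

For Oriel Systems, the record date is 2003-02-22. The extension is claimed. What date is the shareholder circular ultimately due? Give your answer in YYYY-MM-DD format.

2003-03-31

From 2003-02-22, 14 calendar days later is 2003-03-08.
2003-03-08 falls on a Saturday. Rolling to the next business day gives 2003-03-10, a Monday.
Add the 21 calendar-day extension to 2003-03-10: 2003-03-31.
2003-03-31 (Monday) is already a business day.
Deadline: 2003-03-31.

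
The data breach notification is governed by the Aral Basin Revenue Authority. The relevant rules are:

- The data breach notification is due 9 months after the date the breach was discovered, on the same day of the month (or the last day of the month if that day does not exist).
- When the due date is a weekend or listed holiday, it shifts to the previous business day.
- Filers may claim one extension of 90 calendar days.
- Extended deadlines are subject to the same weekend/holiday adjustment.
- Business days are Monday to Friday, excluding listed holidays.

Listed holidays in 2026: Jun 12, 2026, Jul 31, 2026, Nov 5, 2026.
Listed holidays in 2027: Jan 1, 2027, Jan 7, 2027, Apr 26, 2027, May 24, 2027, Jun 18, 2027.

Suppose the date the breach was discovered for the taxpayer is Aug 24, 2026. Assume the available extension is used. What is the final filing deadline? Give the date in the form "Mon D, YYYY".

9 months after Aug 24, 2026, on the same day of the month, is May 24, 2027.
May 24, 2027 is a listed holiday, so it moves to the preceding business day, May 21, 2027 (Friday).
With the 90-day extension, May 21, 2027 becomes Aug 19, 2027.
Since Aug 19, 2027 is a Thursday and not a holiday, the date is unchanged.
The final due date is Aug 19, 2027.

Aug 19, 2027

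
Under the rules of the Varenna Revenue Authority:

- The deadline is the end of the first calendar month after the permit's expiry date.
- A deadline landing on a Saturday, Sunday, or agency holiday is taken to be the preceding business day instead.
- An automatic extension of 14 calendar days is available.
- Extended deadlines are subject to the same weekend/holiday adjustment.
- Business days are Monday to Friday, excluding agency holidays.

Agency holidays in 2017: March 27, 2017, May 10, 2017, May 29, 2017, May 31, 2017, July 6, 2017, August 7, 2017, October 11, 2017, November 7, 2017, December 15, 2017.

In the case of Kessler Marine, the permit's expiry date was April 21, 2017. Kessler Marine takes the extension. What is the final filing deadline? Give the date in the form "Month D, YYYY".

The first month after April 21, 2017 is May 2017, whose last day is May 31, 2017.
May 31, 2017 is a listed holiday, so it moves to the preceding business day, May 30, 2017 (Tuesday).
Add the 14 calendar-day extension to May 30, 2017: June 13, 2017.
Since June 13, 2017 is a Tuesday and not a holiday, the date is unchanged.
The final due date is June 13, 2017.

June 13, 2017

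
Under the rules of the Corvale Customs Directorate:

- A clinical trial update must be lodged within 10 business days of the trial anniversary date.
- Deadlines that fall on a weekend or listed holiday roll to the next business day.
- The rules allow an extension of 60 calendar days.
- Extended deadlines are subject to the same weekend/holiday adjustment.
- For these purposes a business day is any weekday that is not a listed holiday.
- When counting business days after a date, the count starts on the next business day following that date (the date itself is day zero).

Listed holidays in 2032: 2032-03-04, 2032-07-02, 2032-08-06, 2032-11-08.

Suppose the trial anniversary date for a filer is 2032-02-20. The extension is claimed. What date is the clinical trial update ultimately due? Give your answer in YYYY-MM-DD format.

2032-05-07

10 business days after 2032-02-20, excluding weekends and holidays, is 2032-03-08.
Since 2032-03-08 is a Monday and not a holiday, the date is unchanged.
With the 60-day extension, 2032-03-08 becomes 2032-05-07.
2032-05-07 falls on a Friday, which is a business day, so no adjustment is needed.
Deadline: 2032-05-07.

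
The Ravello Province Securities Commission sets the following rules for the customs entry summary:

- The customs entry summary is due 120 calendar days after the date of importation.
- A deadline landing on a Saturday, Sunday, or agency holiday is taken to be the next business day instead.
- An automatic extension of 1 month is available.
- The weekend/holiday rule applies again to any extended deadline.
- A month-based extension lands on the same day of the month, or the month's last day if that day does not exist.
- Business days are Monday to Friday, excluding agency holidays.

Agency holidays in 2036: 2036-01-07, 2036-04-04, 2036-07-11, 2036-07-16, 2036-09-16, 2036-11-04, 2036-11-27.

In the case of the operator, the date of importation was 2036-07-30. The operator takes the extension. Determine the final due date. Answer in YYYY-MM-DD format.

120 calendar days after 2036-07-30 is 2036-11-27.
2036-11-27 is a listed holiday; the next business day is 2036-11-28 (Friday).
Add 1 month to 2036-11-28: 2036-12-28.
Because 2036-12-28 is a Sunday, the deadline becomes 2036-12-29 (Monday).
Final deadline: 2036-12-29.

2036-12-29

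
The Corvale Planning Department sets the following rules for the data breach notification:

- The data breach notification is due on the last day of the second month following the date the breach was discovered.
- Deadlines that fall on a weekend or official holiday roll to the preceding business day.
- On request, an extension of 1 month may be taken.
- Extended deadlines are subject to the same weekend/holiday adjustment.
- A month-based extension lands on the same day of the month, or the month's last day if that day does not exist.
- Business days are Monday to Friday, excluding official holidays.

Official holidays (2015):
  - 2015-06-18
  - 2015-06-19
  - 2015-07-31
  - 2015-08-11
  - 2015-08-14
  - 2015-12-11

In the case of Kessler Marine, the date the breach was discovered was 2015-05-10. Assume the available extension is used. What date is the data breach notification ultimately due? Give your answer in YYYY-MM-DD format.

2015-08-28

2 months after 2015-05-10 falls in July 2015; the last day of that month is 2015-07-31.
Because 2015-07-31 is a listed holiday, the deadline becomes 2015-07-30 (Thursday).
Applying the 1 month extension: 1 month after 2015-07-30 is 2015-08-30.
2015-08-30 is a Sunday, so it moves to the preceding business day, 2015-08-28 (Friday).
The final due date is 2015-08-28.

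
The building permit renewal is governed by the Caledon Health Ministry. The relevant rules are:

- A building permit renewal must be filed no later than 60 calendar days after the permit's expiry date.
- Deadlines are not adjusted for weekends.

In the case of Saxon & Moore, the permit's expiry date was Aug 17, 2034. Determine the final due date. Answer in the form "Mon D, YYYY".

Oct 16, 2034

Adding 60 calendar days to Aug 17, 2034 gives Oct 16, 2034.
Oct 16, 2034 falls on a Monday. The rules make no weekend/holiday allowance, so it remains Oct 16, 2034.
The final due date is Oct 16, 2034.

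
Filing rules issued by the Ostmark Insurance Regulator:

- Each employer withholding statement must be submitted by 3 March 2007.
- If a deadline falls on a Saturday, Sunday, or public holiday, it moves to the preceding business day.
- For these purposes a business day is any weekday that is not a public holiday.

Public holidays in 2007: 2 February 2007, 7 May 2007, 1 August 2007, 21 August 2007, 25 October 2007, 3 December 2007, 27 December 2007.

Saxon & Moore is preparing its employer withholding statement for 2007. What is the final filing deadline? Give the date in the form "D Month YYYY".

2 March 2007

Start from the fixed due date, 3 March 2007.
Because 3 March 2007 is a Saturday, the deadline becomes 2 March 2007 (Friday).
The final due date is 2 March 2007.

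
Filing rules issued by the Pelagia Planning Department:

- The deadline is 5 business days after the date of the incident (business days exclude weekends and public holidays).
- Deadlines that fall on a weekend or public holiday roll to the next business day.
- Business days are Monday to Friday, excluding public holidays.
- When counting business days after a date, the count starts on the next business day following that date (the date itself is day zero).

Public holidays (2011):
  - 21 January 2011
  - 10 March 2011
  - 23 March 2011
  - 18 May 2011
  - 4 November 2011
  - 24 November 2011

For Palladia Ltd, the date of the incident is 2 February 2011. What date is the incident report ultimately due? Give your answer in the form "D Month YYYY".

9 February 2011

5 business days after 2 February 2011, excluding weekends and holidays, is 9 February 2011.
Since 9 February 2011 is a Wednesday and not a holiday, the date is unchanged.
Deadline: 9 February 2011.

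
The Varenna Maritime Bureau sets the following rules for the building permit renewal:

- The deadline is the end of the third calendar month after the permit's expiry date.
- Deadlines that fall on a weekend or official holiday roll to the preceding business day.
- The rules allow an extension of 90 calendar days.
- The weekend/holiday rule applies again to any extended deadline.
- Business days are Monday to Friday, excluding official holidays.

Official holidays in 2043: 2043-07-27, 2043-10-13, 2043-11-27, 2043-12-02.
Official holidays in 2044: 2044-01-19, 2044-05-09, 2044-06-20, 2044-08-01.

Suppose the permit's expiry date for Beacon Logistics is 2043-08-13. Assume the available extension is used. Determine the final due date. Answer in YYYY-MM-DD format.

3 months after 2043-08-13 is November 2043; that month ends on 2043-11-30.
2043-11-30 is a Monday and not a listed holiday, so it stands.
With the 90-day extension, 2043-11-30 becomes 2044-02-28.
2044-02-28 is a Sunday; the preceding business day is 2044-02-26 (Friday).
So the filing is due 2044-02-26.

2044-02-26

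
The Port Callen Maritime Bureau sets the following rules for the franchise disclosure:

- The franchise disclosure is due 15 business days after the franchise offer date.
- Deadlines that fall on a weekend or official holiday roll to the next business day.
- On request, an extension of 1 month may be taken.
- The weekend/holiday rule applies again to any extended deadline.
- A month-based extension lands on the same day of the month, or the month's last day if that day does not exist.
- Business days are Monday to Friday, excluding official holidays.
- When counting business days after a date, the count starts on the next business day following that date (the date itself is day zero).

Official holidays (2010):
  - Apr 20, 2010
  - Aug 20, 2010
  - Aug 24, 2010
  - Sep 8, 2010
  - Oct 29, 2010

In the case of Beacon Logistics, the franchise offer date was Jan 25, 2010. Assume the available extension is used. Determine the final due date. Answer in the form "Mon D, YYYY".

Mar 15, 2010

15 business days after Jan 25, 2010, excluding weekends and holidays, is Feb 15, 2010.
Feb 15, 2010 falls on a Monday, which is a business day, so no adjustment is needed.
Add 1 month to Feb 15, 2010: Mar 15, 2010.
Since Mar 15, 2010 is a Monday and not a holiday, the date is unchanged.
Final deadline: Mar 15, 2010.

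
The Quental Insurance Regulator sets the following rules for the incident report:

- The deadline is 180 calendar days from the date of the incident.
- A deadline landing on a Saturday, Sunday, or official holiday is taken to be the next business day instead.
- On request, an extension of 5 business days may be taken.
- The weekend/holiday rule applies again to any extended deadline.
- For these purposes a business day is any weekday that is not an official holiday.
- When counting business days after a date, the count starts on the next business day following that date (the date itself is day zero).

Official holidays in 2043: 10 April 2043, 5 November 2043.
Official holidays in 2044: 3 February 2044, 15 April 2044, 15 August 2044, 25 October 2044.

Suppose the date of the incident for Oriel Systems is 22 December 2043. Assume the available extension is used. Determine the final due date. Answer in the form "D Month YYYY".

27 June 2044

180 calendar days after 22 December 2043 is 19 June 2044.
19 June 2044 falls on a Sunday. Rolling to the next business day gives 20 June 2044, a Monday.
Applying the 5-business-day extension: 5 business days after 20 June 2044 is 27 June 2044.
Since 27 June 2044 is a Monday and not a holiday, the date is unchanged.
Deadline: 27 June 2044.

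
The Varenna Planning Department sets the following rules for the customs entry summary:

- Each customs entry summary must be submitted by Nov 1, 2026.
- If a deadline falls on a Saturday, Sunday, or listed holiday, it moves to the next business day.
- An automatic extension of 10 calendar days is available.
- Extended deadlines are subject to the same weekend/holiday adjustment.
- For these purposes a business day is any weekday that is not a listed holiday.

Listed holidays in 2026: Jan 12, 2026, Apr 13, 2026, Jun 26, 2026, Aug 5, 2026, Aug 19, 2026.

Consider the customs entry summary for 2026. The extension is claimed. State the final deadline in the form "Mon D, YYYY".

The statutory due date is Nov 1, 2026.
Nov 1, 2026 falls on a Sunday. Rolling to the next business day gives Nov 2, 2026, a Monday.
Applying the 10-calendar-day extension: Nov 2, 2026 + 10 days = Nov 12, 2026.
Nov 12, 2026 (Thursday) is already a business day.
Deadline: Nov 12, 2026.

Nov 12, 2026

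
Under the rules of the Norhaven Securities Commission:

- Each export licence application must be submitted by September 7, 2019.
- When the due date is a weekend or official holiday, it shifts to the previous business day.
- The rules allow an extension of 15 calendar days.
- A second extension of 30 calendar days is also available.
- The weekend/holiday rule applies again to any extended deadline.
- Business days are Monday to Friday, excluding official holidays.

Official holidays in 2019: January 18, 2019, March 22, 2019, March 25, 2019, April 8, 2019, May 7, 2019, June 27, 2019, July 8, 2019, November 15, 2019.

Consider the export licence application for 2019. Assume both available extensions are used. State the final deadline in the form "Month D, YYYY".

October 18, 2019

Start from the fixed due date, September 7, 2019.
Because September 7, 2019 is a Saturday, the deadline becomes September 6, 2019 (Friday).
The 15-calendar-day extension moves the deadline from September 6, 2019 to September 21, 2019.
September 21, 2019 is a Saturday; the preceding business day is September 20, 2019 (Friday).
With the 30-day extension, September 20, 2019 becomes October 20, 2019.
October 20, 2019 falls on a Sunday. Rolling to the preceding business day gives October 18, 2019, a Friday.
The final due date is October 18, 2019.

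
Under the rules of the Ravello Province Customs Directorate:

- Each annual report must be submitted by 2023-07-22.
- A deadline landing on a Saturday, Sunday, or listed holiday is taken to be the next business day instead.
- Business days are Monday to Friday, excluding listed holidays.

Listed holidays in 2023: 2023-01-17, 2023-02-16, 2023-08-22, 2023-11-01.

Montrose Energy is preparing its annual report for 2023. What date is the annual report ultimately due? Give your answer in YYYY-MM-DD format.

The statutory due date is 2023-07-22.
Because 2023-07-22 is a Saturday, the deadline becomes 2023-07-24 (Monday).
So the filing is due 2023-07-24.

2023-07-24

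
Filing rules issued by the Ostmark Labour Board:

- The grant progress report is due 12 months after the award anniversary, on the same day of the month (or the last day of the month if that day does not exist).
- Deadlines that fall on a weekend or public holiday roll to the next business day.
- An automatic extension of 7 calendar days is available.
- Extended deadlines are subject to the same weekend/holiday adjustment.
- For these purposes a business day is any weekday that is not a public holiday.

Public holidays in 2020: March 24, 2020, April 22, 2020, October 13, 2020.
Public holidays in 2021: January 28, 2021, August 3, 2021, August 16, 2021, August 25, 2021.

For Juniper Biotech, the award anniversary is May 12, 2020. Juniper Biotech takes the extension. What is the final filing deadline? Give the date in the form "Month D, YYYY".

12 months from May 12, 2020 is May 12, 2021.
May 12, 2021 (Wednesday) is already a business day.
With the 7-day extension, May 12, 2021 becomes May 19, 2021.
May 19, 2021 is a Wednesday and not a listed holiday, so it stands.
Final deadline: May 19, 2021.

May 19, 2021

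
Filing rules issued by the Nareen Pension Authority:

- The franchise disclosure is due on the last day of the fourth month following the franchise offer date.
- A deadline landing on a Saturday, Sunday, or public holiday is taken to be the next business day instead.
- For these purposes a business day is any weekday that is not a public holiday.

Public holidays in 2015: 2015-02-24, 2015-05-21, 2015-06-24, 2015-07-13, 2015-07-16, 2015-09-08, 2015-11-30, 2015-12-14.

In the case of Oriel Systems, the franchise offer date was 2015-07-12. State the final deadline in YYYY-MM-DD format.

The fourth month after 2015-07-12 is November 2015, whose last day is 2015-11-30.
2015-11-30 falls on a listed holiday. Rolling to the next business day gives 2015-12-01, a Tuesday.
So the filing is due 2015-12-01.

2015-12-01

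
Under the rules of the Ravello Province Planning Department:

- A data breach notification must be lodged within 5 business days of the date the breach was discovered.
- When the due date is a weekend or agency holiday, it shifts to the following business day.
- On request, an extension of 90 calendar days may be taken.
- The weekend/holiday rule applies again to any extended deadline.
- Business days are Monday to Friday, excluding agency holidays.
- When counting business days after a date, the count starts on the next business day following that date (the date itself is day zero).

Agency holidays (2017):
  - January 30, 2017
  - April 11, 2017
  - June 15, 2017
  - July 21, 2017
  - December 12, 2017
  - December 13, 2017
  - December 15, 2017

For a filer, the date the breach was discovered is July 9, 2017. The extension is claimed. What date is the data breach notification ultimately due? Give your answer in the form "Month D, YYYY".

October 12, 2017

5 business days after July 9, 2017, excluding weekends and holidays, is July 14, 2017.
July 14, 2017 is a Friday and not a listed holiday, so it stands.
Add the 90 calendar-day extension to July 14, 2017: October 12, 2017.
October 12, 2017 is a Thursday and not a listed holiday, so it stands.
Final deadline: October 12, 2017.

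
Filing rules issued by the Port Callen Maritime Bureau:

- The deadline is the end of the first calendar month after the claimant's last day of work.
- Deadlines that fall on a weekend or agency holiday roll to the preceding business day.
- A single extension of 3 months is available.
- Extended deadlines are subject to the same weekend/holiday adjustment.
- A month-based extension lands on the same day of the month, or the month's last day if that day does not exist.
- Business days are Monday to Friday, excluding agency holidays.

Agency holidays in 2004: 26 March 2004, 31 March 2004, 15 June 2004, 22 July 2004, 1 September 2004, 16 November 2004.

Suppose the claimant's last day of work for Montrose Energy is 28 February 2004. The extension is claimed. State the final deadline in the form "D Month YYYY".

1 month after 28 February 2004 is March 2004; that month ends on 31 March 2004.
Because 31 March 2004 is a listed holiday, the deadline becomes 30 March 2004 (Tuesday).
Add 3 months to 30 March 2004: 30 June 2004.
30 June 2004 falls on a Wednesday, which is a business day, so no adjustment is needed.
So the filing is due 30 June 2004.

30 June 2004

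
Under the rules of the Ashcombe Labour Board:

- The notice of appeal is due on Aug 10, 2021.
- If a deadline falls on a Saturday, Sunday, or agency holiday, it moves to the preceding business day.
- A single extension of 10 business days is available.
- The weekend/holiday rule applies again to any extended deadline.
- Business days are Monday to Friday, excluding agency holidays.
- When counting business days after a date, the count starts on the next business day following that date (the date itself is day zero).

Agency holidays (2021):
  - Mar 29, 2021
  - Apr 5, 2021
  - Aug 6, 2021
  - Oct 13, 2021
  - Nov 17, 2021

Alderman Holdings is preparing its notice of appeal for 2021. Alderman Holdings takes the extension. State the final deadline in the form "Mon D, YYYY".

Aug 24, 2021

The stated deadline is Aug 10, 2021.
Aug 10, 2021 falls on a Tuesday, which is a business day, so no adjustment is needed.
The 10-business-day extension runs from Aug 10, 2021 to Aug 24, 2021.
Aug 24, 2021 falls on a Tuesday, which is a business day, so no adjustment is needed.
Deadline: Aug 24, 2021.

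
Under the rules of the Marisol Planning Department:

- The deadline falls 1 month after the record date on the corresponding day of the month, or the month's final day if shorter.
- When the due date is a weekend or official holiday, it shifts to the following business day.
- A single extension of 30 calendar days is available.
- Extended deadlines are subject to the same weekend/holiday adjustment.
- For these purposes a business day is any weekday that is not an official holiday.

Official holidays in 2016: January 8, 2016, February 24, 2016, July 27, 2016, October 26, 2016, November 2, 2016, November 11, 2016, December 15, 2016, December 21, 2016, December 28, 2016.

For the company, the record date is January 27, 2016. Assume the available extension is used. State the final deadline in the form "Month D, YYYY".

Moving 1 month forward from January 27, 2016 on the corresponding day gives February 27, 2016.
February 27, 2016 is a Saturday, so it moves to the next business day, February 29, 2016 (Monday).
The 30-calendar-day extension moves the deadline from February 29, 2016 to March 30, 2016.
March 30, 2016 falls on a Wednesday, which is a business day, so no adjustment is needed.
So the filing is due March 30, 2016.

March 30, 2016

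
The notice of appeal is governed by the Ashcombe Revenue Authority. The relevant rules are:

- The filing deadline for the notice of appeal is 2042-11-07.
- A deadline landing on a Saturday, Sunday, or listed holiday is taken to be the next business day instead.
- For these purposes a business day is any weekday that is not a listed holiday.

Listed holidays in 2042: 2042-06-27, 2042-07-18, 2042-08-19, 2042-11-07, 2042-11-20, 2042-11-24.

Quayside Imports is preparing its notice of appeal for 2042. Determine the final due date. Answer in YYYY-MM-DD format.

Start from the fixed due date, 2042-11-07.
Because 2042-11-07 is a listed holiday, the deadline becomes 2042-11-10 (Monday).
So the filing is due 2042-11-10.

2042-11-10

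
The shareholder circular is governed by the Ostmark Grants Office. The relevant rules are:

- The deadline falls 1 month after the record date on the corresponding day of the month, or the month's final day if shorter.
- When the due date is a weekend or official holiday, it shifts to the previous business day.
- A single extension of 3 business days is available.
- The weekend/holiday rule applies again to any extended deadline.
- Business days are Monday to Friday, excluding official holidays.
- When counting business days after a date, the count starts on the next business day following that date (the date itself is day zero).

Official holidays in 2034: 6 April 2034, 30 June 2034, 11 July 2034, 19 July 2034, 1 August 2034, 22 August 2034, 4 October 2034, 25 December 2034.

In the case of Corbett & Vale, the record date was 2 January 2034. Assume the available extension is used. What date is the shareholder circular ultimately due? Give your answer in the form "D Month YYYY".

7 February 2034

1 month after 2 January 2034, on the same day of the month, is 2 February 2034.
Since 2 February 2034 is a Thursday and not a holiday, the date is unchanged.
Applying the 3-business-day extension: 3 business days after 2 February 2034 is 7 February 2034.
7 February 2034 is a Tuesday and not a listed holiday, so it stands.
The final due date is 7 February 2034.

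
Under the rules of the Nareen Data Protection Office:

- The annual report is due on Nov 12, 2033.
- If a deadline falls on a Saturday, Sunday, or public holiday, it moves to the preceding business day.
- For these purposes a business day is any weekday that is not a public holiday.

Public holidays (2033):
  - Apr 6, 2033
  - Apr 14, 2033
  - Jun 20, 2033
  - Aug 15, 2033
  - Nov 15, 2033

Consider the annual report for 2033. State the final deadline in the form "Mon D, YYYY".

The stated deadline is Nov 12, 2033.
Nov 12, 2033 is a Saturday; the preceding business day is Nov 11, 2033 (Friday).
So the filing is due Nov 11, 2033.

Nov 11, 2033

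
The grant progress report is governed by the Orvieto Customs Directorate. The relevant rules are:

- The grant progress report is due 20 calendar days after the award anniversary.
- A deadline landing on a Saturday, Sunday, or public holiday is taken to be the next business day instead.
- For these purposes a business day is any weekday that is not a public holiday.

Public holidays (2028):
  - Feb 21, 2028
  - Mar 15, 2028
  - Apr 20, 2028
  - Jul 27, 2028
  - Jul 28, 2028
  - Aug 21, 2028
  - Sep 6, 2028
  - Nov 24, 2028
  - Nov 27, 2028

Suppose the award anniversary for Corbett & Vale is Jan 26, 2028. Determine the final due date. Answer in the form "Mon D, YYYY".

From Jan 26, 2028, 20 calendar days later is Feb 15, 2028.
Since Feb 15, 2028 is a Tuesday and not a holiday, the date is unchanged.
The final due date is Feb 15, 2028.

Feb 15, 2028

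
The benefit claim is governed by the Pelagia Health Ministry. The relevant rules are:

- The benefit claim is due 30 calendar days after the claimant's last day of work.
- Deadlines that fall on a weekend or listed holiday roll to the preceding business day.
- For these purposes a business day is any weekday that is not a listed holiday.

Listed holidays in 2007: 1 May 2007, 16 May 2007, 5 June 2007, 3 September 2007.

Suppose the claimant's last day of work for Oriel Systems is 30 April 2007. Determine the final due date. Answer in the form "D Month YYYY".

30 May 2007

30 calendar days after 30 April 2007 is 30 May 2007.
30 May 2007 falls on a Wednesday, which is a business day, so no adjustment is needed.
Final deadline: 30 May 2007.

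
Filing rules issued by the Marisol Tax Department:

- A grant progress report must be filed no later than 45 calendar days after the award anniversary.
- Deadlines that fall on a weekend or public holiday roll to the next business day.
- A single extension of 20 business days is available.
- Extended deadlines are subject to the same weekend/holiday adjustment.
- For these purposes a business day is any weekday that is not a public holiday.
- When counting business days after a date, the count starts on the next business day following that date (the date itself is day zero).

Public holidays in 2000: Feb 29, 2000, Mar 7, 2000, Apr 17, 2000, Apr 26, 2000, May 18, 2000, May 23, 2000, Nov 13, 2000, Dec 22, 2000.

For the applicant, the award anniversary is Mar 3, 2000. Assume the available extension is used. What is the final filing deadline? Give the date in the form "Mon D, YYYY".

May 17, 2000

45 calendar days after Mar 3, 2000 is Apr 17, 2000.
Apr 17, 2000 is a listed holiday, so it moves to the next business day, Apr 18, 2000 (Tuesday).
Applying the 20-business-day extension: 20 business days after Apr 18, 2000 is May 17, 2000.
May 17, 2000 falls on a Wednesday, which is a business day, so no adjustment is needed.
So the filing is due May 17, 2000.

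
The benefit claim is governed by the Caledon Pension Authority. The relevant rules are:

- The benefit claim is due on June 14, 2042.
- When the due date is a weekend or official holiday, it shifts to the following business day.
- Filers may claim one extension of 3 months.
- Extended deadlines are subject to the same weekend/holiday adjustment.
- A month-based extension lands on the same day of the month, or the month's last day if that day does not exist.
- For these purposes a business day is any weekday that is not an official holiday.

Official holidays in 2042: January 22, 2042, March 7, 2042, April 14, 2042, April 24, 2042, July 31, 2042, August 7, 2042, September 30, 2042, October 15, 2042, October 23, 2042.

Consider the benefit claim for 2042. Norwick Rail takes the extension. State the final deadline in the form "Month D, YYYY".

The stated deadline is June 14, 2042.
June 14, 2042 is a Saturday, so it moves to the next business day, June 16, 2042 (Monday).
Applying the 3 months extension: 3 months after June 16, 2042 is September 16, 2042.
September 16, 2042 is a Tuesday and not a listed holiday, so it stands.
Final deadline: September 16, 2042.

September 16, 2042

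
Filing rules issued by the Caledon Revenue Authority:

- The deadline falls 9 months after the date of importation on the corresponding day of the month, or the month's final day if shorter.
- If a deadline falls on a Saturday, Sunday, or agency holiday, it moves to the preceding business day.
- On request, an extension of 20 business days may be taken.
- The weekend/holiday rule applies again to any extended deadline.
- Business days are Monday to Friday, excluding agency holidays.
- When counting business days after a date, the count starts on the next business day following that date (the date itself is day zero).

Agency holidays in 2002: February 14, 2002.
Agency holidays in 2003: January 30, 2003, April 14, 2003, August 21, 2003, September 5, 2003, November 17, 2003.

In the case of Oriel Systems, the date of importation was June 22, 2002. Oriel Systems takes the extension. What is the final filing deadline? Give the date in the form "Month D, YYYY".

9 months after June 22, 2002, on the same day of the month, is March 22, 2003.
Because March 22, 2003 is a Saturday, the deadline becomes March 21, 2003 (Friday).
The 20-business-day extension runs from March 21, 2003 to April 21, 2003.
April 21, 2003 falls on a Monday, which is a business day, so no adjustment is needed.
So the filing is due April 21, 2003.

April 21, 2003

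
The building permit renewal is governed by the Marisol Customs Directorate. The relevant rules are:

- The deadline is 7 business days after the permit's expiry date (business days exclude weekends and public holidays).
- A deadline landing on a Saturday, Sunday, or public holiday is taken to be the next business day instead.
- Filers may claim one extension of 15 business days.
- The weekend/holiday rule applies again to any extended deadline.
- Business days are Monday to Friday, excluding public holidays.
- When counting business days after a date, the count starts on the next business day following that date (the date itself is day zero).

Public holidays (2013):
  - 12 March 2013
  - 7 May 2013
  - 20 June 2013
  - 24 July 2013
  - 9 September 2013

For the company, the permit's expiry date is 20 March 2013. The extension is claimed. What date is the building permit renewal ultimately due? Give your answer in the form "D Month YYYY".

7 business days after 20 March 2013, excluding weekends and holidays, is 29 March 2013.
29 March 2013 falls on a Friday, which is a business day, so no adjustment is needed.
The 15-business-day extension runs from 29 March 2013 to 19 April 2013.
19 April 2013 (Friday) is already a business day.
Deadline: 19 April 2013.

19 April 2013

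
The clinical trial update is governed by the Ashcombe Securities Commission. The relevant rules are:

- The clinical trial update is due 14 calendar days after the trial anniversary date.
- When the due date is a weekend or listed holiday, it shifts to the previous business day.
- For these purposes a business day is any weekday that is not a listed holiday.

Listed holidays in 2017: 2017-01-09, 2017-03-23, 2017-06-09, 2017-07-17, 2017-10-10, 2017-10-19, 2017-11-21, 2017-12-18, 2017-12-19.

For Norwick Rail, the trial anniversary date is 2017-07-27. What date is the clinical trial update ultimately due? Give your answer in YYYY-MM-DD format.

2017-08-10

Adding 14 calendar days to 2017-07-27 gives 2017-08-10.
2017-08-10 falls on a Thursday, which is a business day, so no adjustment is needed.
Deadline: 2017-08-10.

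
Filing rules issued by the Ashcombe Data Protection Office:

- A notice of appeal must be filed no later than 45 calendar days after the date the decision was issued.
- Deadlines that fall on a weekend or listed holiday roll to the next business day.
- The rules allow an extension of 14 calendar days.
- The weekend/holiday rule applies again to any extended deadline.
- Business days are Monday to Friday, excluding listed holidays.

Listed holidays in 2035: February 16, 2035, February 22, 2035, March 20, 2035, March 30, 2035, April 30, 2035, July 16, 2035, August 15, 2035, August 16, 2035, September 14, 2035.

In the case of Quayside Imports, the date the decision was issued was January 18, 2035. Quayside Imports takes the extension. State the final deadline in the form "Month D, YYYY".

March 19, 2035

45 calendar days after January 18, 2035 is March 4, 2035.
March 4, 2035 is a Sunday; the next business day is March 5, 2035 (Monday).
Add the 14 calendar-day extension to March 5, 2035: March 19, 2035.
March 19, 2035 (Monday) is already a business day.
The final due date is March 19, 2035.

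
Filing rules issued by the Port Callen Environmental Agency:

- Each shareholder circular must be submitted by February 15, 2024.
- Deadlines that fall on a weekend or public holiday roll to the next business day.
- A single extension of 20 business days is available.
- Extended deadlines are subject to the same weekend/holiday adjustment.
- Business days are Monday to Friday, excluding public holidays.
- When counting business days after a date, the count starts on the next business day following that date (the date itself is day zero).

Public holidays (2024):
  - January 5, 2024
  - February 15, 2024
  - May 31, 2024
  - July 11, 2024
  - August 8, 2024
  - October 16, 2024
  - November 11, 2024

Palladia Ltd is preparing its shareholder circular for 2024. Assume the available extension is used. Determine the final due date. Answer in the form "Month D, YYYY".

March 15, 2024

The stated deadline is February 15, 2024.
February 15, 2024 is a listed holiday, so it moves to the next business day, February 16, 2024 (Friday).
Applying the 20-business-day extension: 20 business days after February 16, 2024 is March 15, 2024.
March 15, 2024 falls on a Friday, which is a business day, so no adjustment is needed.
Final deadline: March 15, 2024.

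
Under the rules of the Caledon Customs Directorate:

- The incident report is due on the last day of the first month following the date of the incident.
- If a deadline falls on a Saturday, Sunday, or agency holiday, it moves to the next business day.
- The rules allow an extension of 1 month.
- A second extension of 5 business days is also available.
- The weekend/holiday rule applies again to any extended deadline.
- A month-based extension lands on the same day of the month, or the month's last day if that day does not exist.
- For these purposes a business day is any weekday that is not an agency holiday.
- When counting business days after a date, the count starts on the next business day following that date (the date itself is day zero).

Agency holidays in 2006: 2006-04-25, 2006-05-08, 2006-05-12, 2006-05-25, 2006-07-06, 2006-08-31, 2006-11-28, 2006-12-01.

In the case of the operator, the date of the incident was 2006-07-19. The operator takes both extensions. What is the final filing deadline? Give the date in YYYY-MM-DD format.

1 month after 2006-07-19 falls in August 2006; the last day of that month is 2006-08-31.
2006-08-31 falls on a listed holiday. Rolling to the next business day gives 2006-09-01, a Friday.
Applying the 1 month extension: 1 month after 2006-09-01 is 2006-10-01.
2006-10-01 is a Sunday, so it moves to the next business day, 2006-10-02 (Monday).
Counting 5 further business days from 2006-10-02 reaches 2006-10-09.
2006-10-09 (Monday) is already a business day.
So the filing is due 2006-10-09.

2006-10-09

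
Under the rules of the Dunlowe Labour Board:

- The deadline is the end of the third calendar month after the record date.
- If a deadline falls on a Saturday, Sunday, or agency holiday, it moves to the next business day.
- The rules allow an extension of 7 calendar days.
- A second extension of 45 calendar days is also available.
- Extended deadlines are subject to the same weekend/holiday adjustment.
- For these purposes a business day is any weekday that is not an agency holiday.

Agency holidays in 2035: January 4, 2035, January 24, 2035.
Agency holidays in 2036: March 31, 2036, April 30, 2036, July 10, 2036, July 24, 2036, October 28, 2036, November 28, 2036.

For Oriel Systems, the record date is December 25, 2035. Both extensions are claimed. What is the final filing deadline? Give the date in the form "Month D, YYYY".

3 months after December 25, 2035 falls in March 2036; the last day of that month is March 31, 2036.
March 31, 2036 is a listed holiday; the next business day is April 1, 2036 (Tuesday).
Add the 7 calendar-day extension to April 1, 2036: April 8, 2036.
Since April 8, 2036 is a Tuesday and not a holiday, the date is unchanged.
With the 45-day extension, April 8, 2036 becomes May 23, 2036.
May 23, 2036 (Friday) is already a business day.
So the filing is due May 23, 2036.

May 23, 2036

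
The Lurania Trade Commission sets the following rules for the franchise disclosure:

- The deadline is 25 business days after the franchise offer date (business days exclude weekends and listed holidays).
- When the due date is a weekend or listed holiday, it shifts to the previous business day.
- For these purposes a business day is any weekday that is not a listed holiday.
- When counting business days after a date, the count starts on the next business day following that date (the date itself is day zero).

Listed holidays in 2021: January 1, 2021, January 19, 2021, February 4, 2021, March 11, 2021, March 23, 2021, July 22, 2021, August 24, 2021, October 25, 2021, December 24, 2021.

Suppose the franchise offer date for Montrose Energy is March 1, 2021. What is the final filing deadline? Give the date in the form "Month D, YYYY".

25 business days after March 1, 2021, excluding weekends and holidays, is April 7, 2021.
Since April 7, 2021 is a Wednesday and not a holiday, the date is unchanged.
Deadline: April 7, 2021.

April 7, 2021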